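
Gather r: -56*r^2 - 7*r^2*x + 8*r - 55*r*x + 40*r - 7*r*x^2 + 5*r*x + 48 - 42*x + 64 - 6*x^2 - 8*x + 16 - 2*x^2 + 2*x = r^2*(-7*x - 56) + r*(-7*x^2 - 50*x + 48) - 8*x^2 - 48*x + 128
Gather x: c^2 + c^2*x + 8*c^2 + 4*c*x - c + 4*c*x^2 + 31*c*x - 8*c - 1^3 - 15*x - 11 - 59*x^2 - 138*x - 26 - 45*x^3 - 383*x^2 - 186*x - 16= 9*c^2 - 9*c - 45*x^3 + x^2*(4*c - 442) + x*(c^2 + 35*c - 339) - 54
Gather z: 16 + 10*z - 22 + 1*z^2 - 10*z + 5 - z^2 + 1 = 0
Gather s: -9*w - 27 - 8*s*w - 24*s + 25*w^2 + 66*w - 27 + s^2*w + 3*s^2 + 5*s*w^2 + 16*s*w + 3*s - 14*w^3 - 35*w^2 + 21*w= s^2*(w + 3) + s*(5*w^2 + 8*w - 21) - 14*w^3 - 10*w^2 + 78*w - 54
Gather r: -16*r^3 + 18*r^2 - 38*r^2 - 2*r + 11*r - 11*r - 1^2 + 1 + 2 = -16*r^3 - 20*r^2 - 2*r + 2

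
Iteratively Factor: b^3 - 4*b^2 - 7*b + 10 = (b - 5)*(b^2 + b - 2) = (b - 5)*(b - 1)*(b + 2)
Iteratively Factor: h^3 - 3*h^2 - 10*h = (h + 2)*(h^2 - 5*h) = h*(h + 2)*(h - 5)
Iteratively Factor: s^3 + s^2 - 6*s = (s)*(s^2 + s - 6) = s*(s + 3)*(s - 2)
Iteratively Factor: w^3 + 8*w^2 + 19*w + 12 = (w + 3)*(w^2 + 5*w + 4) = (w + 1)*(w + 3)*(w + 4)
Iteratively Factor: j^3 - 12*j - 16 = (j - 4)*(j^2 + 4*j + 4) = (j - 4)*(j + 2)*(j + 2)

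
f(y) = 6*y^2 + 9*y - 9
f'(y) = 12*y + 9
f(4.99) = 185.31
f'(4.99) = 68.88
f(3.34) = 87.99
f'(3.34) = 49.08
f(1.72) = 24.23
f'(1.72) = 29.64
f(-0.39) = -11.60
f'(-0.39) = 4.32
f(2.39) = 46.78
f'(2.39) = 37.68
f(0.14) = -7.62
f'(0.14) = 10.68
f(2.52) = 51.78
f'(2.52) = 39.24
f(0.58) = -1.76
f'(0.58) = 15.96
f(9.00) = 558.00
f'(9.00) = 117.00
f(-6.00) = 153.00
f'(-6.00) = -63.00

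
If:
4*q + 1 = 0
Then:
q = -1/4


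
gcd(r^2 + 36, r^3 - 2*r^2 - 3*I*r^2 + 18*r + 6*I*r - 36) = r - 6*I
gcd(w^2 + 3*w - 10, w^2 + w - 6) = w - 2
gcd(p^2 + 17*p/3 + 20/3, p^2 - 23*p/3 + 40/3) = 1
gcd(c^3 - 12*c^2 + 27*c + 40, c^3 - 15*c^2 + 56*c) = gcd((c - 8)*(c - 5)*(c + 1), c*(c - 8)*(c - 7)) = c - 8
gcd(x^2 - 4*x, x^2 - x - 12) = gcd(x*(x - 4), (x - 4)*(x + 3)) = x - 4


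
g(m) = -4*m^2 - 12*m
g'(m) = -8*m - 12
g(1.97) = -39.16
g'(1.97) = -27.76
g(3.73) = -100.41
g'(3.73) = -41.84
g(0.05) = -0.61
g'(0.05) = -12.40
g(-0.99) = 7.96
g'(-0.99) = -4.08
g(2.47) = -54.04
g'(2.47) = -31.76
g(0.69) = -10.18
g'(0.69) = -17.52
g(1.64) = -30.44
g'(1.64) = -25.12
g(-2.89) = 1.27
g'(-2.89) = 11.12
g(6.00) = -216.00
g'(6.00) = -60.00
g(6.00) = -216.00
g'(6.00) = -60.00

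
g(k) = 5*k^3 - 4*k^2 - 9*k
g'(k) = 15*k^2 - 8*k - 9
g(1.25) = -7.73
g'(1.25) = 4.44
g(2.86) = 58.51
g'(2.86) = 90.81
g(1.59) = -4.32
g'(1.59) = 16.20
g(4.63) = 368.85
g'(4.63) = 275.51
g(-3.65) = -263.58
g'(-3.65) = 220.04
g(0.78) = -7.08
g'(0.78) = -6.11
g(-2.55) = -85.97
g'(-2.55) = 108.94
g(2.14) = 11.42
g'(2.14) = 42.57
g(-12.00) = -9108.00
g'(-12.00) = 2247.00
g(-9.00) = -3888.00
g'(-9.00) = 1278.00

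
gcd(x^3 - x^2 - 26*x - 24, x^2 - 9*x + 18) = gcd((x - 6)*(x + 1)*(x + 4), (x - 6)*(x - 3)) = x - 6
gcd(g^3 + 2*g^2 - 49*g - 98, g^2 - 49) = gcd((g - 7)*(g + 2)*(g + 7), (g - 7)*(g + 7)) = g^2 - 49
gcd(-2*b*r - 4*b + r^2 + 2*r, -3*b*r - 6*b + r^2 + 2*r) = r + 2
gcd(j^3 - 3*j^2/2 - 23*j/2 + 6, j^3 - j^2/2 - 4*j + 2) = j - 1/2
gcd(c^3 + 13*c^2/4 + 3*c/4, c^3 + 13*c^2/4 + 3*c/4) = c^3 + 13*c^2/4 + 3*c/4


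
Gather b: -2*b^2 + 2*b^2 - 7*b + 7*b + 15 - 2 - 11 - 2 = 0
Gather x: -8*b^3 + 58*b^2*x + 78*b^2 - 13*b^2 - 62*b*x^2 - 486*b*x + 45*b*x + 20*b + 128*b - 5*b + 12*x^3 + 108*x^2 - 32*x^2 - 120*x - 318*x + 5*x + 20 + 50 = -8*b^3 + 65*b^2 + 143*b + 12*x^3 + x^2*(76 - 62*b) + x*(58*b^2 - 441*b - 433) + 70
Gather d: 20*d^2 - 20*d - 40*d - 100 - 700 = 20*d^2 - 60*d - 800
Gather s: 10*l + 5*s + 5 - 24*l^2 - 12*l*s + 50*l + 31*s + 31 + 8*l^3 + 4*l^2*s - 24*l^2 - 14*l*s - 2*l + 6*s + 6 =8*l^3 - 48*l^2 + 58*l + s*(4*l^2 - 26*l + 42) + 42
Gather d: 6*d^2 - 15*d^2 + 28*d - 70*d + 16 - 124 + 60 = -9*d^2 - 42*d - 48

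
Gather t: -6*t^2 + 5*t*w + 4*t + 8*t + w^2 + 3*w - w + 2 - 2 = -6*t^2 + t*(5*w + 12) + w^2 + 2*w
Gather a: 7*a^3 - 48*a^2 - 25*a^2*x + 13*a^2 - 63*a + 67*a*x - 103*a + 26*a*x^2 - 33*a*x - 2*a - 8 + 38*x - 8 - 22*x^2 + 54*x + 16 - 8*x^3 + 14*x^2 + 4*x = 7*a^3 + a^2*(-25*x - 35) + a*(26*x^2 + 34*x - 168) - 8*x^3 - 8*x^2 + 96*x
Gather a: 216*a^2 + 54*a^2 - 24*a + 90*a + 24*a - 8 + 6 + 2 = 270*a^2 + 90*a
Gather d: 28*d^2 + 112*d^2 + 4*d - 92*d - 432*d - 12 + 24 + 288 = 140*d^2 - 520*d + 300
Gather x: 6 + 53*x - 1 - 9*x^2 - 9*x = -9*x^2 + 44*x + 5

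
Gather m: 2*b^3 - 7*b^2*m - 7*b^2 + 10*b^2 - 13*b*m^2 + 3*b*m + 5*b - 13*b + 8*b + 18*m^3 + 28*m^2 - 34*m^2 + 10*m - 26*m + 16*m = 2*b^3 + 3*b^2 + 18*m^3 + m^2*(-13*b - 6) + m*(-7*b^2 + 3*b)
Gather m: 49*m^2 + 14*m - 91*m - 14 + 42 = 49*m^2 - 77*m + 28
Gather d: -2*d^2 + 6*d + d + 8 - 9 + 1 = -2*d^2 + 7*d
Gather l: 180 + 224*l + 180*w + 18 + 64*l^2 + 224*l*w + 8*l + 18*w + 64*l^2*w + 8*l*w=l^2*(64*w + 64) + l*(232*w + 232) + 198*w + 198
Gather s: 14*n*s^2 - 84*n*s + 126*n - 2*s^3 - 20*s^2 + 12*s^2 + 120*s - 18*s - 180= 126*n - 2*s^3 + s^2*(14*n - 8) + s*(102 - 84*n) - 180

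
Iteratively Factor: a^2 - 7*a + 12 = (a - 3)*(a - 4)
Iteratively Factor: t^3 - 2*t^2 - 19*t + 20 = (t - 1)*(t^2 - t - 20) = (t - 1)*(t + 4)*(t - 5)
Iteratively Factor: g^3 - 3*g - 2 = (g + 1)*(g^2 - g - 2) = (g - 2)*(g + 1)*(g + 1)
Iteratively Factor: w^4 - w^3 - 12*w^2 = (w)*(w^3 - w^2 - 12*w) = w*(w - 4)*(w^2 + 3*w) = w^2*(w - 4)*(w + 3)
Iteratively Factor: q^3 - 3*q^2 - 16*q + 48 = (q - 3)*(q^2 - 16) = (q - 3)*(q + 4)*(q - 4)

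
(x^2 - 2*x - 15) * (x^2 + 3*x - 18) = x^4 + x^3 - 39*x^2 - 9*x + 270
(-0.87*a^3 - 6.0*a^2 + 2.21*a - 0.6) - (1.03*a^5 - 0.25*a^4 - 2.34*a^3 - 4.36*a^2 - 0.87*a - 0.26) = -1.03*a^5 + 0.25*a^4 + 1.47*a^3 - 1.64*a^2 + 3.08*a - 0.34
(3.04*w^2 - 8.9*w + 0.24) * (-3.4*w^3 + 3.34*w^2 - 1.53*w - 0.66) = -10.336*w^5 + 40.4136*w^4 - 35.1932*w^3 + 12.4122*w^2 + 5.5068*w - 0.1584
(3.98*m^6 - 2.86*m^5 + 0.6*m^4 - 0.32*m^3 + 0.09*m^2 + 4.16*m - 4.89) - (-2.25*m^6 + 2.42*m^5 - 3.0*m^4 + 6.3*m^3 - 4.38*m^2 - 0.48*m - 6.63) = 6.23*m^6 - 5.28*m^5 + 3.6*m^4 - 6.62*m^3 + 4.47*m^2 + 4.64*m + 1.74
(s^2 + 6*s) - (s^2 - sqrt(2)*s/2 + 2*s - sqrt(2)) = sqrt(2)*s/2 + 4*s + sqrt(2)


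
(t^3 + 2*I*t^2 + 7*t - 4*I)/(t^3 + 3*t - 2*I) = (t + 4*I)/(t + 2*I)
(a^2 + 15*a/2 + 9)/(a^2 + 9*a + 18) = (a + 3/2)/(a + 3)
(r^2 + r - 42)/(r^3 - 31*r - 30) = (r + 7)/(r^2 + 6*r + 5)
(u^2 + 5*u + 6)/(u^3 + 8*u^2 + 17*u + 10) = (u + 3)/(u^2 + 6*u + 5)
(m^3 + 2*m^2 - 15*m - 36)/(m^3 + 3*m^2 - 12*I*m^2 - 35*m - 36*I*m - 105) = (m^2 - m - 12)/(m^2 - 12*I*m - 35)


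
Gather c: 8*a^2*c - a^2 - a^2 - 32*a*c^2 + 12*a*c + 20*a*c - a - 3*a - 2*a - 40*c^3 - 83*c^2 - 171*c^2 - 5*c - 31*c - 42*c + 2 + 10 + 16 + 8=-2*a^2 - 6*a - 40*c^3 + c^2*(-32*a - 254) + c*(8*a^2 + 32*a - 78) + 36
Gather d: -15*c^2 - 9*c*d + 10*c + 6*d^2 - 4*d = -15*c^2 + 10*c + 6*d^2 + d*(-9*c - 4)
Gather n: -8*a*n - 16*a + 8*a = -8*a*n - 8*a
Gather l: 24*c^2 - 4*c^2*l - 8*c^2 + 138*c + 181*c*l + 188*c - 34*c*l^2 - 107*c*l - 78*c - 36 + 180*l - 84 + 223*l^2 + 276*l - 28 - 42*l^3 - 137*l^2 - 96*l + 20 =16*c^2 + 248*c - 42*l^3 + l^2*(86 - 34*c) + l*(-4*c^2 + 74*c + 360) - 128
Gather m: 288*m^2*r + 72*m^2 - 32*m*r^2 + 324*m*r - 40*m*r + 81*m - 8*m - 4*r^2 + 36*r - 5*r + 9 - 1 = m^2*(288*r + 72) + m*(-32*r^2 + 284*r + 73) - 4*r^2 + 31*r + 8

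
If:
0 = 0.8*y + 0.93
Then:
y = -1.16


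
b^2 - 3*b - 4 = (b - 4)*(b + 1)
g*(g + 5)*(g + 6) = g^3 + 11*g^2 + 30*g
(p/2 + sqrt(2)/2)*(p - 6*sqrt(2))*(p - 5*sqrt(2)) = p^3/2 - 5*sqrt(2)*p^2 + 19*p + 30*sqrt(2)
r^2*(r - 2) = r^3 - 2*r^2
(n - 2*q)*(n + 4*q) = n^2 + 2*n*q - 8*q^2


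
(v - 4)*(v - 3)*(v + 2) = v^3 - 5*v^2 - 2*v + 24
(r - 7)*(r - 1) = r^2 - 8*r + 7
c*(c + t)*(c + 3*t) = c^3 + 4*c^2*t + 3*c*t^2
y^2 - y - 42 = (y - 7)*(y + 6)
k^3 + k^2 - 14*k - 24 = (k - 4)*(k + 2)*(k + 3)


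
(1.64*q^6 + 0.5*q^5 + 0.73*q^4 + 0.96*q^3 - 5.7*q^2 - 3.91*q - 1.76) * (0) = 0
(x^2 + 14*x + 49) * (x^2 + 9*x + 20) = x^4 + 23*x^3 + 195*x^2 + 721*x + 980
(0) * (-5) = 0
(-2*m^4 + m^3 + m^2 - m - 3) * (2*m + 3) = -4*m^5 - 4*m^4 + 5*m^3 + m^2 - 9*m - 9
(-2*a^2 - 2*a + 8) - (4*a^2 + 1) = -6*a^2 - 2*a + 7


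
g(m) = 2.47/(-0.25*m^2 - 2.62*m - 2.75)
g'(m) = 2.47*(0.5*m + 2.62)/(-0.25*m^2 - 2.62*m - 2.75)^2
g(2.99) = -0.19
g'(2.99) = 0.06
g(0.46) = -0.62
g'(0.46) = 0.44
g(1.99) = -0.28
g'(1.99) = 0.11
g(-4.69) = 0.61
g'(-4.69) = 0.04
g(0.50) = -0.60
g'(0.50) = 0.42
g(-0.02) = -0.92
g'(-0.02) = 0.89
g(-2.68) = 1.00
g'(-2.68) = 0.52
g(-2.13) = 1.46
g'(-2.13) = 1.33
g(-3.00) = 0.86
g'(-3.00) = 0.34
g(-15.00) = -0.13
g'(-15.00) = -0.03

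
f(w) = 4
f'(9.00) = 0.00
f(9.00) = 4.00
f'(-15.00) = 0.00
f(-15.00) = 4.00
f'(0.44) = 0.00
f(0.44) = 4.00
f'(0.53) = 0.00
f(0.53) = 4.00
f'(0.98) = 0.00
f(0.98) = 4.00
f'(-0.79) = 0.00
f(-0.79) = 4.00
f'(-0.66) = 0.00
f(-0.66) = 4.00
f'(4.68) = 0.00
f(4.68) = 4.00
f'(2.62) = 0.00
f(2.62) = 4.00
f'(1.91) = 0.00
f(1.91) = 4.00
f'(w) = 0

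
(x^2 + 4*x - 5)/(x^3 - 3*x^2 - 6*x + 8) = (x + 5)/(x^2 - 2*x - 8)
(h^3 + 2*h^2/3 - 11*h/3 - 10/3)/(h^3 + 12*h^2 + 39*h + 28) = (3*h^2 - h - 10)/(3*(h^2 + 11*h + 28))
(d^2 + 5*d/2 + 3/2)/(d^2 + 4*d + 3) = (d + 3/2)/(d + 3)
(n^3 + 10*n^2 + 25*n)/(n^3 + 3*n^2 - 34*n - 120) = n*(n + 5)/(n^2 - 2*n - 24)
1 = 1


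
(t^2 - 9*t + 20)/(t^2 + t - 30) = (t - 4)/(t + 6)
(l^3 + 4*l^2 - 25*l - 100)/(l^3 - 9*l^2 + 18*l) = (l^3 + 4*l^2 - 25*l - 100)/(l*(l^2 - 9*l + 18))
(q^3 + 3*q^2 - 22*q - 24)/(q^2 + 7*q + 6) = q - 4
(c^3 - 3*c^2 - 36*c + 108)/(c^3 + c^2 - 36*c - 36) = (c - 3)/(c + 1)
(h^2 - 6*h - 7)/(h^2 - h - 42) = (h + 1)/(h + 6)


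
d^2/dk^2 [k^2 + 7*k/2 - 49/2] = 2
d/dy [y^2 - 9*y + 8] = 2*y - 9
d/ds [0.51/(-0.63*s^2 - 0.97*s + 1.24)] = (0.6426*s + 0.4947)/(0.63*s^2 + 0.97*s - 1.24)^2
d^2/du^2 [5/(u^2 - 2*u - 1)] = 10*(u^2 - 2*u - 4*(u - 1)^2 - 1)/(-u^2 + 2*u + 1)^3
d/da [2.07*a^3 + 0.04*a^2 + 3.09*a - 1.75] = 6.21*a^2 + 0.08*a + 3.09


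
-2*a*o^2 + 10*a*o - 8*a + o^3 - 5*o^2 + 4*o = (-2*a + o)*(o - 4)*(o - 1)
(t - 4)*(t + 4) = t^2 - 16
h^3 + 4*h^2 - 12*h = h*(h - 2)*(h + 6)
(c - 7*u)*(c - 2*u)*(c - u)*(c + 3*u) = c^4 - 7*c^3*u - 7*c^2*u^2 + 55*c*u^3 - 42*u^4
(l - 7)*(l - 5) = l^2 - 12*l + 35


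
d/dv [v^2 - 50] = 2*v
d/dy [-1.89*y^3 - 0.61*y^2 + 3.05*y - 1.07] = -5.67*y^2 - 1.22*y + 3.05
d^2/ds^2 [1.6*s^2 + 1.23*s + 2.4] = 3.20000000000000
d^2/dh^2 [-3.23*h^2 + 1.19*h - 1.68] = -6.46000000000000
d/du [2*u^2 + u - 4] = 4*u + 1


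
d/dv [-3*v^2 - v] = -6*v - 1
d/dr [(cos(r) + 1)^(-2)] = 2*sin(r)/(cos(r) + 1)^3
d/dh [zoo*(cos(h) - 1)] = zoo*sin(h)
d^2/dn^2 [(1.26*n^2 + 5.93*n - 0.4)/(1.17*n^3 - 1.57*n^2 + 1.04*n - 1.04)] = (3.449628*n^6 + 48.705462*n^5 - 81.12663*n^4 + 52.137634*n^3 + 65.40744*n^2 - 57.096624*n + 15.994368)/(1.601613*n^9 - 6.447519*n^8 + 12.922767*n^7 - 19.603117*n^6 + 22.94916*n^5 - 20.377656*n^4 + 15.109952*n^3 - 8.468928*n^2 + 3.374592*n - 1.124864)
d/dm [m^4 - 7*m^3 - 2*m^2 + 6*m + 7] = 4*m^3 - 21*m^2 - 4*m + 6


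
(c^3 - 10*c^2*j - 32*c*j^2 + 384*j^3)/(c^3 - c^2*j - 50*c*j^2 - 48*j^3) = (c - 8*j)/(c + j)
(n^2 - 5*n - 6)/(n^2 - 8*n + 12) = (n + 1)/(n - 2)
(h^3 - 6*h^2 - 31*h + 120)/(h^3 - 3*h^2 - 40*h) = (h - 3)/h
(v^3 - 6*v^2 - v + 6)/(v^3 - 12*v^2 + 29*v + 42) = (v - 1)/(v - 7)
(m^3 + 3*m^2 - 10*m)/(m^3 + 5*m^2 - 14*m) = (m + 5)/(m + 7)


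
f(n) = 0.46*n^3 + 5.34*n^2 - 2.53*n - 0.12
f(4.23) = 119.54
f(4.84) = 164.88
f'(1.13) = 11.30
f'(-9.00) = 13.13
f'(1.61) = 18.24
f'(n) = 1.38*n^2 + 10.68*n - 2.53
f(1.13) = 4.50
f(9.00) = 744.99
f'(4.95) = 84.15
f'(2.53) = 33.32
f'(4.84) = 81.49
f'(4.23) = 67.34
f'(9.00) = 205.37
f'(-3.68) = -23.14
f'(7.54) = 156.45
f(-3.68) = 58.58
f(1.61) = 11.57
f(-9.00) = 119.85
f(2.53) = 35.11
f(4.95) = 173.99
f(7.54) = 481.58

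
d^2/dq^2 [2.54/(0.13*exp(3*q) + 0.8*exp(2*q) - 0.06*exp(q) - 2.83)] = ((-2.9718*exp(2*q) - 8.128*exp(q) + 0.1524)*(0.13*exp(3*q) + 0.8*exp(2*q) - 0.06*exp(q) - 2.83) + 2.54*(0.39*exp(2*q) + 1.6*exp(q) - 0.06)*(0.78*exp(2*q) + 3.2*exp(q) - 0.12)*exp(q))*exp(q)/(0.13*exp(3*q) + 0.8*exp(2*q) - 0.06*exp(q) - 2.83)^3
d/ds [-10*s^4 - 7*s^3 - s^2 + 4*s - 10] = -40*s^3 - 21*s^2 - 2*s + 4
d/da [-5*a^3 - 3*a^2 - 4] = 3*a*(-5*a - 2)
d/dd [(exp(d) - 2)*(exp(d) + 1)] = (2*exp(d) - 1)*exp(d)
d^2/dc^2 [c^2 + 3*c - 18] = 2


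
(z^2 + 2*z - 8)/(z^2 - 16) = (z - 2)/(z - 4)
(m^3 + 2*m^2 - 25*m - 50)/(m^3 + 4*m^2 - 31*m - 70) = (m + 5)/(m + 7)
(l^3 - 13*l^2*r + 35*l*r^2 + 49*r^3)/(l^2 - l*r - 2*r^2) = (-l^2 + 14*l*r - 49*r^2)/(-l + 2*r)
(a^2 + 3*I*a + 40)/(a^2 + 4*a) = (a^2 + 3*I*a + 40)/(a*(a + 4))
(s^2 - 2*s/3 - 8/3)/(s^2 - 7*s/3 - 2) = (-3*s^2 + 2*s + 8)/(-3*s^2 + 7*s + 6)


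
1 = 1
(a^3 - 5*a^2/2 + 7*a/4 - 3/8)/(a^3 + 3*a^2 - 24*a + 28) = (8*a^3 - 20*a^2 + 14*a - 3)/(8*(a^3 + 3*a^2 - 24*a + 28))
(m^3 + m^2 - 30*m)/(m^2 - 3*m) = (m^2 + m - 30)/(m - 3)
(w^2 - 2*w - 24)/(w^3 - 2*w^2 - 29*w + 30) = (w + 4)/(w^2 + 4*w - 5)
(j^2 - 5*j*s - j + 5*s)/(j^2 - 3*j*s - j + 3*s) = (-j + 5*s)/(-j + 3*s)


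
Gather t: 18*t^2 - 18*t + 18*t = 18*t^2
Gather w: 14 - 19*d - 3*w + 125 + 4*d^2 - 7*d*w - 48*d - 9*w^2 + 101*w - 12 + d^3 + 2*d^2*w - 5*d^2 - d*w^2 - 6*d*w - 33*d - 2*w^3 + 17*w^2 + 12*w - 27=d^3 - d^2 - 100*d - 2*w^3 + w^2*(8 - d) + w*(2*d^2 - 13*d + 110) + 100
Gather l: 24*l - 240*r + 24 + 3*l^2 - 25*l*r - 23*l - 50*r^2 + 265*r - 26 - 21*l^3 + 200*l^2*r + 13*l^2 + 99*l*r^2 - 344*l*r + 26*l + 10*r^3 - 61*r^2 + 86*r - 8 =-21*l^3 + l^2*(200*r + 16) + l*(99*r^2 - 369*r + 27) + 10*r^3 - 111*r^2 + 111*r - 10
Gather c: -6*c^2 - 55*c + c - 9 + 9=-6*c^2 - 54*c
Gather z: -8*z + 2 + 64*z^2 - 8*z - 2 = 64*z^2 - 16*z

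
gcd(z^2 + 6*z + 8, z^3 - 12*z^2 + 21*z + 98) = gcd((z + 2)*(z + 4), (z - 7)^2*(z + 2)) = z + 2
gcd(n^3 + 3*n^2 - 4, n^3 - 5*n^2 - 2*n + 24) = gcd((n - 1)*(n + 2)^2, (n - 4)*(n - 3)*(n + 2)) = n + 2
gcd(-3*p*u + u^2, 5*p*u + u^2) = u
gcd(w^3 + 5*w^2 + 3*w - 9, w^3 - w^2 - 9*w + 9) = w^2 + 2*w - 3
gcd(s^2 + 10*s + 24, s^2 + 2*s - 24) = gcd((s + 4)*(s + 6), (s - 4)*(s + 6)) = s + 6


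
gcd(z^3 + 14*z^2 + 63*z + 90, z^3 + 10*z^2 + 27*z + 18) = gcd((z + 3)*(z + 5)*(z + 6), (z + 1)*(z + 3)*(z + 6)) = z^2 + 9*z + 18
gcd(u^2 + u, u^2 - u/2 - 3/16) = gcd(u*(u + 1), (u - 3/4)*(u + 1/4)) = 1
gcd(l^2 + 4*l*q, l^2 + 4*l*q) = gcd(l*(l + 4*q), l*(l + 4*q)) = l^2 + 4*l*q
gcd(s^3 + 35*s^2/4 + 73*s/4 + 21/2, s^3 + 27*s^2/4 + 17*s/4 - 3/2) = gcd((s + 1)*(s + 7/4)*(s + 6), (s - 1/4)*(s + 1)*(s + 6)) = s^2 + 7*s + 6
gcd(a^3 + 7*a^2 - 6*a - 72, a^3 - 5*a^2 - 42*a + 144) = a^2 + 3*a - 18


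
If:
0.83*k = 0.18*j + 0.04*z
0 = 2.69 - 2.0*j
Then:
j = 1.34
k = 0.0481927710843374*z + 0.291686746987952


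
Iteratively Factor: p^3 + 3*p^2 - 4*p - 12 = (p + 2)*(p^2 + p - 6) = (p + 2)*(p + 3)*(p - 2)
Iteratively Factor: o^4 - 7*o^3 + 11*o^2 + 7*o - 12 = (o + 1)*(o^3 - 8*o^2 + 19*o - 12) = (o - 1)*(o + 1)*(o^2 - 7*o + 12) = (o - 4)*(o - 1)*(o + 1)*(o - 3)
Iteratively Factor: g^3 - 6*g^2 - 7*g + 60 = (g - 5)*(g^2 - g - 12) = (g - 5)*(g + 3)*(g - 4)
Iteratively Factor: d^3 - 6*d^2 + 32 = (d + 2)*(d^2 - 8*d + 16) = (d - 4)*(d + 2)*(d - 4)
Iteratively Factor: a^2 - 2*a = (a - 2)*(a)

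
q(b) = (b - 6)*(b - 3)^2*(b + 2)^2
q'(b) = (b - 6)*(b - 3)^2*(2*b + 4) + (b - 6)*(b + 2)^2*(2*b - 6) + (b - 3)^2*(b + 2)^2 = 5*b^4 - 32*b^3 + 3*b^2 + 156*b - 36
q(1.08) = -172.06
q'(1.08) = 102.47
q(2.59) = -12.08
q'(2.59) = 57.19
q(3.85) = -53.16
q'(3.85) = -118.53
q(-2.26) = -15.45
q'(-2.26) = 126.58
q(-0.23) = -203.63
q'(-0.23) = -71.32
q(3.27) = -5.53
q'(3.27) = -41.02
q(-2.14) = -4.22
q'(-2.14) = 62.37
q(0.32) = -219.58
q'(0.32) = 13.23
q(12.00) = 95256.00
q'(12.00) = 50652.00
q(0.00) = -216.00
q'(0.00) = -36.00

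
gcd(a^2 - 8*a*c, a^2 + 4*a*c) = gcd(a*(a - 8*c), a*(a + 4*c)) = a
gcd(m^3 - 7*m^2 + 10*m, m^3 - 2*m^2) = m^2 - 2*m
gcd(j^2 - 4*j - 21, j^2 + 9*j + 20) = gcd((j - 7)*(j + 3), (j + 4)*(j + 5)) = 1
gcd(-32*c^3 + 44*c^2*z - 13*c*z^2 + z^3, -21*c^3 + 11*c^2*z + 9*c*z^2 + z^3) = -c + z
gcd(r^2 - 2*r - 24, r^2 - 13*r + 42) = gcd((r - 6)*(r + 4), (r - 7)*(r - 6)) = r - 6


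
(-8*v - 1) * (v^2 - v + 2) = -8*v^3 + 7*v^2 - 15*v - 2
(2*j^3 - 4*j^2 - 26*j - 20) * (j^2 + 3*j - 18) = 2*j^5 + 2*j^4 - 74*j^3 - 26*j^2 + 408*j + 360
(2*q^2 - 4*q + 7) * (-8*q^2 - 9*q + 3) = -16*q^4 + 14*q^3 - 14*q^2 - 75*q + 21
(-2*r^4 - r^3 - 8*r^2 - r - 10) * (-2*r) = 4*r^5 + 2*r^4 + 16*r^3 + 2*r^2 + 20*r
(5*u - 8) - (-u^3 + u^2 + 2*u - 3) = u^3 - u^2 + 3*u - 5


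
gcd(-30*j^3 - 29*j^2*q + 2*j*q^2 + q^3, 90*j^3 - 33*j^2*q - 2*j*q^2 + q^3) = -30*j^2 + j*q + q^2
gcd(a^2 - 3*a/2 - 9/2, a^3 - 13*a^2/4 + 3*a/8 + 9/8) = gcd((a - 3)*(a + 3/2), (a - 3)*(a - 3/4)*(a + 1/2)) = a - 3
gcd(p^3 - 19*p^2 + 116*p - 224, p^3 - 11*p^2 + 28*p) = p^2 - 11*p + 28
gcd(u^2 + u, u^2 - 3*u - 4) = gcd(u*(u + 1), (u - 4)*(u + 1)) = u + 1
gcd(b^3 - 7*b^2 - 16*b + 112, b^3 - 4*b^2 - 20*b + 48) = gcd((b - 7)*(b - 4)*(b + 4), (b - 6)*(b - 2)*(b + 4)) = b + 4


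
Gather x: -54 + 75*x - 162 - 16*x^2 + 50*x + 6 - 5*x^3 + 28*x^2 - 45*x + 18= -5*x^3 + 12*x^2 + 80*x - 192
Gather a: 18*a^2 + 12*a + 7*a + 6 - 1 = 18*a^2 + 19*a + 5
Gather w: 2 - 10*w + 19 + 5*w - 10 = 11 - 5*w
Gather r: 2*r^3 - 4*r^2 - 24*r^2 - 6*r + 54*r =2*r^3 - 28*r^2 + 48*r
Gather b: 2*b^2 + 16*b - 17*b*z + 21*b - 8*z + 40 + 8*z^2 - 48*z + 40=2*b^2 + b*(37 - 17*z) + 8*z^2 - 56*z + 80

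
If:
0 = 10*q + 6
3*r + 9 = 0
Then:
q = -3/5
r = -3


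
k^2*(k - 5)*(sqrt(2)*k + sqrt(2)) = sqrt(2)*k^4 - 4*sqrt(2)*k^3 - 5*sqrt(2)*k^2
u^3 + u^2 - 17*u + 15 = (u - 3)*(u - 1)*(u + 5)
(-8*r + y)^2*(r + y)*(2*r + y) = 128*r^4 + 160*r^3*y + 18*r^2*y^2 - 13*r*y^3 + y^4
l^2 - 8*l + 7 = (l - 7)*(l - 1)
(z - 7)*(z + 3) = z^2 - 4*z - 21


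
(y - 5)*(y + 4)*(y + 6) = y^3 + 5*y^2 - 26*y - 120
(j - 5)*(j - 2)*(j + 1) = j^3 - 6*j^2 + 3*j + 10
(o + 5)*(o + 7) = o^2 + 12*o + 35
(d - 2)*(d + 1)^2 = d^3 - 3*d - 2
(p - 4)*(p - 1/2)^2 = p^3 - 5*p^2 + 17*p/4 - 1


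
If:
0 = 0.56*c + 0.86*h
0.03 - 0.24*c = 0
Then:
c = 0.12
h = -0.08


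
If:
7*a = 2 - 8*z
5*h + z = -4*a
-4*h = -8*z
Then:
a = 22/45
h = -16/45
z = -8/45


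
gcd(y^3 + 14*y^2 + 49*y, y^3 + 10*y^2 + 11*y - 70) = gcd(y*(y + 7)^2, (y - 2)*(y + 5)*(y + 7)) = y + 7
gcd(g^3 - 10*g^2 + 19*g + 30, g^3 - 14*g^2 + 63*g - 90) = g^2 - 11*g + 30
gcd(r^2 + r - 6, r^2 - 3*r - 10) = 1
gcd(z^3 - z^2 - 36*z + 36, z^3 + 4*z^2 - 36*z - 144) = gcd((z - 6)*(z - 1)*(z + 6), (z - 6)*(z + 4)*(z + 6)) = z^2 - 36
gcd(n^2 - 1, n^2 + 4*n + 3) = n + 1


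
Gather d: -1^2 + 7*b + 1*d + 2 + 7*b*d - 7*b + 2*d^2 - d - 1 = 7*b*d + 2*d^2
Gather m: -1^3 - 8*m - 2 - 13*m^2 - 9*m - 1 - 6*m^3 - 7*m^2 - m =-6*m^3 - 20*m^2 - 18*m - 4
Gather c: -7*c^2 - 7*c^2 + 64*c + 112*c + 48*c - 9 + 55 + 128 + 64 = -14*c^2 + 224*c + 238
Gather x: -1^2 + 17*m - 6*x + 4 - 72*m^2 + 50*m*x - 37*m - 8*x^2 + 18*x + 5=-72*m^2 - 20*m - 8*x^2 + x*(50*m + 12) + 8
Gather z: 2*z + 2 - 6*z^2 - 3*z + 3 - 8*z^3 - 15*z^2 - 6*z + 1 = -8*z^3 - 21*z^2 - 7*z + 6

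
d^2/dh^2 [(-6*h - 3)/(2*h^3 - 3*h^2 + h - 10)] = 6*(-(2*h + 1)*(6*h^2 - 6*h + 1)^2 + (12*h^2 - 12*h + 3*(2*h - 1)*(2*h + 1) + 2)*(2*h^3 - 3*h^2 + h - 10))/(2*h^3 - 3*h^2 + h - 10)^3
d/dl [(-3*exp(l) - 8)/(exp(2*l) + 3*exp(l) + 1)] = (3*exp(2*l) + 16*exp(l) + 21)*exp(l)/(exp(4*l) + 6*exp(3*l) + 11*exp(2*l) + 6*exp(l) + 1)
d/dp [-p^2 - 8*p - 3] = -2*p - 8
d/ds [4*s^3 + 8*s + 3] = 12*s^2 + 8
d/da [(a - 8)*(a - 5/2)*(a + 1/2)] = 3*a^2 - 20*a + 59/4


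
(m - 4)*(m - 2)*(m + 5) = m^3 - m^2 - 22*m + 40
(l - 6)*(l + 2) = l^2 - 4*l - 12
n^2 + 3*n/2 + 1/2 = (n + 1/2)*(n + 1)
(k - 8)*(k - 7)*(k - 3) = k^3 - 18*k^2 + 101*k - 168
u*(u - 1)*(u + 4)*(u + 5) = u^4 + 8*u^3 + 11*u^2 - 20*u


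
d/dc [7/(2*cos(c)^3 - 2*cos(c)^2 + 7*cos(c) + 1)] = 28*(6*cos(c)^2 - 4*cos(c) + 7)*sin(c)/(17*cos(c) - 2*cos(2*c) + cos(3*c))^2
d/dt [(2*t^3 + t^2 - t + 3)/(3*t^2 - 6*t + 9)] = (2*t^4 - 8*t^3 + 17*t^2 + 3)/(3*(t^4 - 4*t^3 + 10*t^2 - 12*t + 9))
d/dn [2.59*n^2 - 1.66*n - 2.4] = 5.18*n - 1.66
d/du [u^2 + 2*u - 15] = 2*u + 2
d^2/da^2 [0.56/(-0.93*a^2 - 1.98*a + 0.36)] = (0.968688*a^2 + 2.062368*a - 0.56*(1.86*a + 1.98)*(3.72*a + 3.96) - 0.374976)/(0.93*a^2 + 1.98*a - 0.36)^3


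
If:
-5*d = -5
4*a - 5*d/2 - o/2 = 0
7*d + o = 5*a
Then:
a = -2/3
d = 1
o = -31/3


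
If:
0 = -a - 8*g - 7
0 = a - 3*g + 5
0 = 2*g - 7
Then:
No Solution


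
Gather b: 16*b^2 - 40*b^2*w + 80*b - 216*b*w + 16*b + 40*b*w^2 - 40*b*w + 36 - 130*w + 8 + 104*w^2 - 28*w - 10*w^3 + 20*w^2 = b^2*(16 - 40*w) + b*(40*w^2 - 256*w + 96) - 10*w^3 + 124*w^2 - 158*w + 44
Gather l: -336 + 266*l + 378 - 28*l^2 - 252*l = -28*l^2 + 14*l + 42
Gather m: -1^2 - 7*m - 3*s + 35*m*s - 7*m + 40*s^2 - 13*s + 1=m*(35*s - 14) + 40*s^2 - 16*s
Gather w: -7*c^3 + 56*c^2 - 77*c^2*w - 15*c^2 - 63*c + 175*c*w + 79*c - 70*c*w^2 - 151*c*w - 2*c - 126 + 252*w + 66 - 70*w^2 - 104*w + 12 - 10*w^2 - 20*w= -7*c^3 + 41*c^2 + 14*c + w^2*(-70*c - 80) + w*(-77*c^2 + 24*c + 128) - 48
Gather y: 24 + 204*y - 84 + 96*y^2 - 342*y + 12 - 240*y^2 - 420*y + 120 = -144*y^2 - 558*y + 72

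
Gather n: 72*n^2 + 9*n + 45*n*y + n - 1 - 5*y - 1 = 72*n^2 + n*(45*y + 10) - 5*y - 2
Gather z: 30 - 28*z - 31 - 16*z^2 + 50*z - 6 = -16*z^2 + 22*z - 7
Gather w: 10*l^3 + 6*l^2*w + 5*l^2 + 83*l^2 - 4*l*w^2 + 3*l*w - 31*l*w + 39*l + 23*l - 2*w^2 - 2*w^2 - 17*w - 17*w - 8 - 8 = 10*l^3 + 88*l^2 + 62*l + w^2*(-4*l - 4) + w*(6*l^2 - 28*l - 34) - 16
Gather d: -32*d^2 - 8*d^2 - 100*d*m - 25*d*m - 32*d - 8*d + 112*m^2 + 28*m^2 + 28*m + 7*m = -40*d^2 + d*(-125*m - 40) + 140*m^2 + 35*m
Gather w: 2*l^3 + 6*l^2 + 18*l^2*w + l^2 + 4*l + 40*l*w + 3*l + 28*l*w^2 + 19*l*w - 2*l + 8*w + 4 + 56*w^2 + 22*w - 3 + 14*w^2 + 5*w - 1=2*l^3 + 7*l^2 + 5*l + w^2*(28*l + 70) + w*(18*l^2 + 59*l + 35)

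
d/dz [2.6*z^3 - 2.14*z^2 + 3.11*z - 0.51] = 7.8*z^2 - 4.28*z + 3.11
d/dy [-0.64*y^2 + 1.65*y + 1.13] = 1.65 - 1.28*y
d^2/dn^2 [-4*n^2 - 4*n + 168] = -8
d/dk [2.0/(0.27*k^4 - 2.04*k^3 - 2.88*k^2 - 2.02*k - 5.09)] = (-2.16*k^3 + 12.24*k^2 + 11.52*k + 4.04)/(-0.27*k^4 + 2.04*k^3 + 2.88*k^2 + 2.02*k + 5.09)^2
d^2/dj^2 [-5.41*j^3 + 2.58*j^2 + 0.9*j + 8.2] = 5.16 - 32.46*j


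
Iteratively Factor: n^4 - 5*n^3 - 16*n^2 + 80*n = (n)*(n^3 - 5*n^2 - 16*n + 80) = n*(n + 4)*(n^2 - 9*n + 20) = n*(n - 5)*(n + 4)*(n - 4)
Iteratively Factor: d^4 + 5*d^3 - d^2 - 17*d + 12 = (d + 3)*(d^3 + 2*d^2 - 7*d + 4) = (d + 3)*(d + 4)*(d^2 - 2*d + 1) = (d - 1)*(d + 3)*(d + 4)*(d - 1)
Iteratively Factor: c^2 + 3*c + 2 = (c + 1)*(c + 2)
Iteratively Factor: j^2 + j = (j + 1)*(j)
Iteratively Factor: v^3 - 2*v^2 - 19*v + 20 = (v - 5)*(v^2 + 3*v - 4) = (v - 5)*(v + 4)*(v - 1)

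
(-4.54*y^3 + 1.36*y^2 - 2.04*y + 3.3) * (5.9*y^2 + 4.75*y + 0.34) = -26.786*y^5 - 13.541*y^4 - 7.1196*y^3 + 10.2424*y^2 + 14.9814*y + 1.122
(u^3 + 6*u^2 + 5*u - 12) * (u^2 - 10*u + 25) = u^5 - 4*u^4 - 30*u^3 + 88*u^2 + 245*u - 300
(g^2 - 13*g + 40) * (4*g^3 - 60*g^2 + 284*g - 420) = 4*g^5 - 112*g^4 + 1224*g^3 - 6512*g^2 + 16820*g - 16800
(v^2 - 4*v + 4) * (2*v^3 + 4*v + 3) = 2*v^5 - 8*v^4 + 12*v^3 - 13*v^2 + 4*v + 12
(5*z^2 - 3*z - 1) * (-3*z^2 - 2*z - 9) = -15*z^4 - z^3 - 36*z^2 + 29*z + 9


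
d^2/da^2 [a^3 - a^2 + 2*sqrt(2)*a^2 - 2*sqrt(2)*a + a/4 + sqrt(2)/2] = 6*a - 2 + 4*sqrt(2)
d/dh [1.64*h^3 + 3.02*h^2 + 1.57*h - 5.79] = 4.92*h^2 + 6.04*h + 1.57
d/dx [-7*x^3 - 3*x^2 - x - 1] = -21*x^2 - 6*x - 1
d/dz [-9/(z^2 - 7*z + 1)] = 9*(2*z - 7)/(z^2 - 7*z + 1)^2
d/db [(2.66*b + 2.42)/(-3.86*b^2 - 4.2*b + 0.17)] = (10.2676*b^2 + 18.6824*b + 10.6162)/(14.8996*b^4 + 32.424*b^3 + 16.3276*b^2 - 1.428*b + 0.0289)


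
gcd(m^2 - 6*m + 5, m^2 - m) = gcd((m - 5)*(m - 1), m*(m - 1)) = m - 1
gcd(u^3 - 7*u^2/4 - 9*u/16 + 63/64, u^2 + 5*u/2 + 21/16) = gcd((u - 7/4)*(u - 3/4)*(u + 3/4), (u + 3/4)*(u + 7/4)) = u + 3/4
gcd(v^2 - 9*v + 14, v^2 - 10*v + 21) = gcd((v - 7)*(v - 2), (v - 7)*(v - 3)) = v - 7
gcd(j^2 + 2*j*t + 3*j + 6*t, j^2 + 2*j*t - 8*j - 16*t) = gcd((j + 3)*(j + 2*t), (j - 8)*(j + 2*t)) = j + 2*t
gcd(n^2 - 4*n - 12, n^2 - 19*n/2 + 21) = n - 6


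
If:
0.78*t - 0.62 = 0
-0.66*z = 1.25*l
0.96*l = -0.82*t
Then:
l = -0.68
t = 0.79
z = 1.29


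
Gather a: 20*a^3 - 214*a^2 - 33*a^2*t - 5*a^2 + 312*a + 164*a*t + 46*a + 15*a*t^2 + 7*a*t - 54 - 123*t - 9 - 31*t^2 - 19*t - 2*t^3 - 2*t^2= 20*a^3 + a^2*(-33*t - 219) + a*(15*t^2 + 171*t + 358) - 2*t^3 - 33*t^2 - 142*t - 63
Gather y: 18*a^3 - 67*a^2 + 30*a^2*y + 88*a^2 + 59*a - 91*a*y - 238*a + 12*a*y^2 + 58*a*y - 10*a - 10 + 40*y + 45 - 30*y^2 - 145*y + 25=18*a^3 + 21*a^2 - 189*a + y^2*(12*a - 30) + y*(30*a^2 - 33*a - 105) + 60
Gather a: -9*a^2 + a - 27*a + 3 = -9*a^2 - 26*a + 3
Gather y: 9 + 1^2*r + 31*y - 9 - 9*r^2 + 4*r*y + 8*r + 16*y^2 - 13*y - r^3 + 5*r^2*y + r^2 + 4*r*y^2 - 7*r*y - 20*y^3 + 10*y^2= -r^3 - 8*r^2 + 9*r - 20*y^3 + y^2*(4*r + 26) + y*(5*r^2 - 3*r + 18)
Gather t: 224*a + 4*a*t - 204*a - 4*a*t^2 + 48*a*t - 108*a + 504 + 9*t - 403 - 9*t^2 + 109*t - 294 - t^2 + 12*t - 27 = -88*a + t^2*(-4*a - 10) + t*(52*a + 130) - 220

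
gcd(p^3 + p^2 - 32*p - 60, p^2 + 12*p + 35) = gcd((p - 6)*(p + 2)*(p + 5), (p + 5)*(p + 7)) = p + 5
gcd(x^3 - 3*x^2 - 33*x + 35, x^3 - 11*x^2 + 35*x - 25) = x - 1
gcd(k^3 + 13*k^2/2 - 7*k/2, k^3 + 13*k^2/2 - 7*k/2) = k^3 + 13*k^2/2 - 7*k/2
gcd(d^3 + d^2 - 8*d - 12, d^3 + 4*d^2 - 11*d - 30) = d^2 - d - 6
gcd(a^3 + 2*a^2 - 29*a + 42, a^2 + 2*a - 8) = a - 2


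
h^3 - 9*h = h*(h - 3)*(h + 3)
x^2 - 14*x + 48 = (x - 8)*(x - 6)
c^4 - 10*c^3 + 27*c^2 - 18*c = c*(c - 6)*(c - 3)*(c - 1)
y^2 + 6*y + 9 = (y + 3)^2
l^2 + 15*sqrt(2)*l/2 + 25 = (l + 5*sqrt(2)/2)*(l + 5*sqrt(2))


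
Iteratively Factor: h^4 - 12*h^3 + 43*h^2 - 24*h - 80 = (h + 1)*(h^3 - 13*h^2 + 56*h - 80) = (h - 4)*(h + 1)*(h^2 - 9*h + 20) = (h - 5)*(h - 4)*(h + 1)*(h - 4)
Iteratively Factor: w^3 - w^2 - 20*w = (w - 5)*(w^2 + 4*w) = (w - 5)*(w + 4)*(w)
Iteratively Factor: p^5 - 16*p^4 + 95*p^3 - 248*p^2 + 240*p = (p - 4)*(p^4 - 12*p^3 + 47*p^2 - 60*p) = (p - 5)*(p - 4)*(p^3 - 7*p^2 + 12*p) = (p - 5)*(p - 4)^2*(p^2 - 3*p) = (p - 5)*(p - 4)^2*(p - 3)*(p)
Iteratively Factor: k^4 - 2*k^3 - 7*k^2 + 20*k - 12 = (k - 2)*(k^3 - 7*k + 6) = (k - 2)^2*(k^2 + 2*k - 3) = (k - 2)^2*(k - 1)*(k + 3)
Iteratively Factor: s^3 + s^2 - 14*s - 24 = (s - 4)*(s^2 + 5*s + 6) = (s - 4)*(s + 3)*(s + 2)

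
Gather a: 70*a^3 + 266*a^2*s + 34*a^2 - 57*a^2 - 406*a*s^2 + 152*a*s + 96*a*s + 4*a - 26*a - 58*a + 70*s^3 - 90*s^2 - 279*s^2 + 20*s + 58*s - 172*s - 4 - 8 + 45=70*a^3 + a^2*(266*s - 23) + a*(-406*s^2 + 248*s - 80) + 70*s^3 - 369*s^2 - 94*s + 33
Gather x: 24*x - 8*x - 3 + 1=16*x - 2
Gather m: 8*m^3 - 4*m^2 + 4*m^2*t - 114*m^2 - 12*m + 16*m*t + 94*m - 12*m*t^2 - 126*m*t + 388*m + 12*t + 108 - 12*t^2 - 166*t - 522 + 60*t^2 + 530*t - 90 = 8*m^3 + m^2*(4*t - 118) + m*(-12*t^2 - 110*t + 470) + 48*t^2 + 376*t - 504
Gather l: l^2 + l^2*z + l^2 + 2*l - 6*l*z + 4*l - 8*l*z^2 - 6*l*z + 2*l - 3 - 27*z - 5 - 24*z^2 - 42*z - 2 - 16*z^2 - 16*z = l^2*(z + 2) + l*(-8*z^2 - 12*z + 8) - 40*z^2 - 85*z - 10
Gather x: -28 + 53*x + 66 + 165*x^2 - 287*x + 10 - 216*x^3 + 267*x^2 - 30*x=-216*x^3 + 432*x^2 - 264*x + 48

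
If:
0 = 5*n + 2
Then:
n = -2/5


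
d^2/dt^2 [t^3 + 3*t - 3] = 6*t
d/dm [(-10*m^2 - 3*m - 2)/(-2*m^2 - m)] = 2*(2*m^2 - 4*m - 1)/(m^2*(4*m^2 + 4*m + 1))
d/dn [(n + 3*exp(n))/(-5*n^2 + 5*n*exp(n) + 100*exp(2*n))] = (-(n + 3*exp(n))*(n*exp(n) - 2*n + 40*exp(2*n) + exp(n)) + (3*exp(n) + 1)*(-n^2 + n*exp(n) + 20*exp(2*n)))/(5*(-n^2 + n*exp(n) + 20*exp(2*n))^2)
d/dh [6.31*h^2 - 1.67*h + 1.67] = 12.62*h - 1.67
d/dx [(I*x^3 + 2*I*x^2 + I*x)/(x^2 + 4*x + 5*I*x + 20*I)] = (I*x^4 + x^3*(-10 + 8*I) + x^2*(-70 + 7*I) - 80*x - 20)/(x^4 + x^3*(8 + 10*I) + x^2*(-9 + 80*I) + x*(-200 + 160*I) - 400)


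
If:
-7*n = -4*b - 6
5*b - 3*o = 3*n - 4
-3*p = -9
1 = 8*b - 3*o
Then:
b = 17/33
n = 38/33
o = 103/99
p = 3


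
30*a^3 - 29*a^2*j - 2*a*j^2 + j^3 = (-6*a + j)*(-a + j)*(5*a + j)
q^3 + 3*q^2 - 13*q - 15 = (q - 3)*(q + 1)*(q + 5)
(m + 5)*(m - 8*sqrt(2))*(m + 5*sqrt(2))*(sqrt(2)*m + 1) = sqrt(2)*m^4 - 5*m^3 + 5*sqrt(2)*m^3 - 83*sqrt(2)*m^2 - 25*m^2 - 415*sqrt(2)*m - 80*m - 400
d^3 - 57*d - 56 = (d - 8)*(d + 1)*(d + 7)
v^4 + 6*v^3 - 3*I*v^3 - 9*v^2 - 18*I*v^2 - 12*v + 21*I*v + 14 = (v + 7)*(v - 2*I)*(-I*v + I)*(I*v + 1)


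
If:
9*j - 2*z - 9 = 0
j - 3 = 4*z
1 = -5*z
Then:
No Solution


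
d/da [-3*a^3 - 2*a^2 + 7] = a*(-9*a - 4)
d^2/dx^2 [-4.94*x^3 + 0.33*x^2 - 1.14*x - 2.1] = 0.66 - 29.64*x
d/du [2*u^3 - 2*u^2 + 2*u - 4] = 6*u^2 - 4*u + 2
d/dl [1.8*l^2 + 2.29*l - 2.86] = 3.6*l + 2.29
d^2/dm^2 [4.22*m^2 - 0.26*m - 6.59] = 8.44000000000000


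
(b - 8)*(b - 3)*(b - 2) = b^3 - 13*b^2 + 46*b - 48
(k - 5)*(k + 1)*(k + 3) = k^3 - k^2 - 17*k - 15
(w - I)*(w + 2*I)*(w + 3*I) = w^3 + 4*I*w^2 - w + 6*I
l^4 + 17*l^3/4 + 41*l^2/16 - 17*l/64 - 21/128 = (l - 1/4)*(l + 1/4)*(l + 3/4)*(l + 7/2)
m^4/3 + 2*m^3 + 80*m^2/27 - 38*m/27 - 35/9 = (m/3 + 1)*(m - 1)*(m + 5/3)*(m + 7/3)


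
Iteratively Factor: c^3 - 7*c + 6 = (c - 1)*(c^2 + c - 6) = (c - 2)*(c - 1)*(c + 3)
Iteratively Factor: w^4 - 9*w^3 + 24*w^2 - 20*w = (w - 2)*(w^3 - 7*w^2 + 10*w) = (w - 5)*(w - 2)*(w^2 - 2*w) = w*(w - 5)*(w - 2)*(w - 2)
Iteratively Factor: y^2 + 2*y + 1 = (y + 1)*(y + 1)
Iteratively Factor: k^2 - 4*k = (k)*(k - 4)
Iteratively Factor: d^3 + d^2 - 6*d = (d - 2)*(d^2 + 3*d) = d*(d - 2)*(d + 3)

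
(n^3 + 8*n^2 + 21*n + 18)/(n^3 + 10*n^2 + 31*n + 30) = (n + 3)/(n + 5)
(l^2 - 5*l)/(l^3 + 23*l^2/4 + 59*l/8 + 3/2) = 8*l*(l - 5)/(8*l^3 + 46*l^2 + 59*l + 12)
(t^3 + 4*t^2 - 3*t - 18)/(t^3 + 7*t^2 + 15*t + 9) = (t - 2)/(t + 1)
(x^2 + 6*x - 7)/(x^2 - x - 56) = (x - 1)/(x - 8)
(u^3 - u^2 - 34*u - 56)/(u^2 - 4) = (u^2 - 3*u - 28)/(u - 2)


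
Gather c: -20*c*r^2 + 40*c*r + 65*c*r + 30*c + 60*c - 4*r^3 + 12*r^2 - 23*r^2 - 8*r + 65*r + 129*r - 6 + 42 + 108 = c*(-20*r^2 + 105*r + 90) - 4*r^3 - 11*r^2 + 186*r + 144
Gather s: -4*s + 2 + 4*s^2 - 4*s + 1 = 4*s^2 - 8*s + 3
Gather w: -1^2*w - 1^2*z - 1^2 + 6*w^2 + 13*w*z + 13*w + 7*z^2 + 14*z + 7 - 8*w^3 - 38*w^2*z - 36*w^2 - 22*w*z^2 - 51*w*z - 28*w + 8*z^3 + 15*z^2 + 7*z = -8*w^3 + w^2*(-38*z - 30) + w*(-22*z^2 - 38*z - 16) + 8*z^3 + 22*z^2 + 20*z + 6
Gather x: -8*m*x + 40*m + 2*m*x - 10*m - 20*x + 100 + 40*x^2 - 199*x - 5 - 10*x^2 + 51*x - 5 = 30*m + 30*x^2 + x*(-6*m - 168) + 90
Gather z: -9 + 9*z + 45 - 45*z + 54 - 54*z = 90 - 90*z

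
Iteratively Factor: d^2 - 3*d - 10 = (d - 5)*(d + 2)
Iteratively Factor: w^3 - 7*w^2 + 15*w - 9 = (w - 3)*(w^2 - 4*w + 3) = (w - 3)^2*(w - 1)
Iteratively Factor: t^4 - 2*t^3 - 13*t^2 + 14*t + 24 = (t - 2)*(t^3 - 13*t - 12) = (t - 2)*(t + 1)*(t^2 - t - 12) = (t - 2)*(t + 1)*(t + 3)*(t - 4)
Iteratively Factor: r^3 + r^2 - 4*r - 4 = (r - 2)*(r^2 + 3*r + 2) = (r - 2)*(r + 1)*(r + 2)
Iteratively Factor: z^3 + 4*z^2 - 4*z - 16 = (z - 2)*(z^2 + 6*z + 8) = (z - 2)*(z + 2)*(z + 4)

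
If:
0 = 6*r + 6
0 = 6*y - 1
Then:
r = -1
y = 1/6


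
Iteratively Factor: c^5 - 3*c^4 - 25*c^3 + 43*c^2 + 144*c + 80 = (c - 4)*(c^4 + c^3 - 21*c^2 - 41*c - 20) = (c - 4)*(c + 4)*(c^3 - 3*c^2 - 9*c - 5) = (c - 4)*(c + 1)*(c + 4)*(c^2 - 4*c - 5) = (c - 4)*(c + 1)^2*(c + 4)*(c - 5)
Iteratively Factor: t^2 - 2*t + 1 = (t - 1)*(t - 1)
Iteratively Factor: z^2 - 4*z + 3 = (z - 1)*(z - 3)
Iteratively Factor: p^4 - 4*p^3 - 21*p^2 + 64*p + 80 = (p - 4)*(p^3 - 21*p - 20) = (p - 4)*(p + 4)*(p^2 - 4*p - 5) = (p - 5)*(p - 4)*(p + 4)*(p + 1)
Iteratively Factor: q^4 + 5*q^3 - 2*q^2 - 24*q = (q + 3)*(q^3 + 2*q^2 - 8*q) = q*(q + 3)*(q^2 + 2*q - 8) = q*(q + 3)*(q + 4)*(q - 2)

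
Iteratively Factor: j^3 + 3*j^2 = (j)*(j^2 + 3*j) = j^2*(j + 3)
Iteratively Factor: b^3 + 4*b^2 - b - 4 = (b - 1)*(b^2 + 5*b + 4) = (b - 1)*(b + 1)*(b + 4)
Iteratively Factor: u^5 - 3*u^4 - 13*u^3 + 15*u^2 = (u - 1)*(u^4 - 2*u^3 - 15*u^2) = (u - 1)*(u + 3)*(u^3 - 5*u^2) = (u - 5)*(u - 1)*(u + 3)*(u^2) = u*(u - 5)*(u - 1)*(u + 3)*(u)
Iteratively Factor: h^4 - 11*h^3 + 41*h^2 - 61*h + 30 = (h - 2)*(h^3 - 9*h^2 + 23*h - 15) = (h - 2)*(h - 1)*(h^2 - 8*h + 15) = (h - 3)*(h - 2)*(h - 1)*(h - 5)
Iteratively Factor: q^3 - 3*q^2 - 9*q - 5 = (q + 1)*(q^2 - 4*q - 5) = (q - 5)*(q + 1)*(q + 1)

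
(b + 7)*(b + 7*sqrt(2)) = b^2 + 7*b + 7*sqrt(2)*b + 49*sqrt(2)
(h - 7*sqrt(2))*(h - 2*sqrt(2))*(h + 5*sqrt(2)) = h^3 - 4*sqrt(2)*h^2 - 62*h + 140*sqrt(2)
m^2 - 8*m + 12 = (m - 6)*(m - 2)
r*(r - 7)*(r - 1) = r^3 - 8*r^2 + 7*r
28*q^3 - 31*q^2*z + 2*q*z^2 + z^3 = (-4*q + z)*(-q + z)*(7*q + z)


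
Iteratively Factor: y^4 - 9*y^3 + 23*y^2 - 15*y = (y - 5)*(y^3 - 4*y^2 + 3*y) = y*(y - 5)*(y^2 - 4*y + 3) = y*(y - 5)*(y - 3)*(y - 1)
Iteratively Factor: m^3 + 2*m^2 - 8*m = (m)*(m^2 + 2*m - 8) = m*(m + 4)*(m - 2)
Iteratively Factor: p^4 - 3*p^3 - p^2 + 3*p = (p + 1)*(p^3 - 4*p^2 + 3*p) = p*(p + 1)*(p^2 - 4*p + 3) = p*(p - 1)*(p + 1)*(p - 3)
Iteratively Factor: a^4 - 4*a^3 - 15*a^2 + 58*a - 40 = (a - 2)*(a^3 - 2*a^2 - 19*a + 20) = (a - 5)*(a - 2)*(a^2 + 3*a - 4) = (a - 5)*(a - 2)*(a - 1)*(a + 4)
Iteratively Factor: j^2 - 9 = (j - 3)*(j + 3)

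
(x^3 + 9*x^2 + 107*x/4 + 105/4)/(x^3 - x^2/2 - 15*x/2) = (2*x^2 + 13*x + 21)/(2*x*(x - 3))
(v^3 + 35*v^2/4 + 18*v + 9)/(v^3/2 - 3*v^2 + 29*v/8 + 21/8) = 2*(4*v^3 + 35*v^2 + 72*v + 36)/(4*v^3 - 24*v^2 + 29*v + 21)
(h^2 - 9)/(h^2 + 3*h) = (h - 3)/h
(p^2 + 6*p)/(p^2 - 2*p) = (p + 6)/(p - 2)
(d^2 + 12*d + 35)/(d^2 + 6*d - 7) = (d + 5)/(d - 1)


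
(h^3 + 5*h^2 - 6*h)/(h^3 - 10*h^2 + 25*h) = (h^2 + 5*h - 6)/(h^2 - 10*h + 25)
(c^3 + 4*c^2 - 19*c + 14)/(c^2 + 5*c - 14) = c - 1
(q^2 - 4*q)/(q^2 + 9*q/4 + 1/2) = 4*q*(q - 4)/(4*q^2 + 9*q + 2)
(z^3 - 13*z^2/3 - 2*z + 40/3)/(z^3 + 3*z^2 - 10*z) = (3*z^2 - 7*z - 20)/(3*z*(z + 5))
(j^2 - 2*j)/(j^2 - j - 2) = j/(j + 1)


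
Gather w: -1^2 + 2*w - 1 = 2*w - 2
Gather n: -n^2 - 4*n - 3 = -n^2 - 4*n - 3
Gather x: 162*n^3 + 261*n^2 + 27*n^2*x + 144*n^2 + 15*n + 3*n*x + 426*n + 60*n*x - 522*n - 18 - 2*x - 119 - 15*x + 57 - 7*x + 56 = 162*n^3 + 405*n^2 - 81*n + x*(27*n^2 + 63*n - 24) - 24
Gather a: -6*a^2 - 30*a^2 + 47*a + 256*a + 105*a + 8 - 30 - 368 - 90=-36*a^2 + 408*a - 480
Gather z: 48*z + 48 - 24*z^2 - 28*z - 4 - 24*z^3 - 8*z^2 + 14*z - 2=-24*z^3 - 32*z^2 + 34*z + 42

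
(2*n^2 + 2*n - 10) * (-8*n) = -16*n^3 - 16*n^2 + 80*n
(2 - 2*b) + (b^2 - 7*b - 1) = b^2 - 9*b + 1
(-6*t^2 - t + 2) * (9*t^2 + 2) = -54*t^4 - 9*t^3 + 6*t^2 - 2*t + 4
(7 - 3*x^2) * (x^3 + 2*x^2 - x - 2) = -3*x^5 - 6*x^4 + 10*x^3 + 20*x^2 - 7*x - 14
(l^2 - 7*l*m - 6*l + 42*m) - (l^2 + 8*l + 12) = -7*l*m - 14*l + 42*m - 12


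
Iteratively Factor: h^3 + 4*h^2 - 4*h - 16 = (h + 4)*(h^2 - 4) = (h - 2)*(h + 4)*(h + 2)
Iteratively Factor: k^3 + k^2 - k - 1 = (k - 1)*(k^2 + 2*k + 1) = (k - 1)*(k + 1)*(k + 1)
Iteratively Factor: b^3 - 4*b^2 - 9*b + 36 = (b - 4)*(b^2 - 9) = (b - 4)*(b - 3)*(b + 3)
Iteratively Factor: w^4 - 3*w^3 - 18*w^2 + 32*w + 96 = (w + 2)*(w^3 - 5*w^2 - 8*w + 48) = (w - 4)*(w + 2)*(w^2 - w - 12) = (w - 4)^2*(w + 2)*(w + 3)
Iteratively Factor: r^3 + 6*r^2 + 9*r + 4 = (r + 4)*(r^2 + 2*r + 1) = (r + 1)*(r + 4)*(r + 1)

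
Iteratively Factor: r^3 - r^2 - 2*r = (r - 2)*(r^2 + r) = r*(r - 2)*(r + 1)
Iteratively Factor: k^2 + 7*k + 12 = (k + 4)*(k + 3)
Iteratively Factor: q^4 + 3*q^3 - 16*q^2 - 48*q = (q)*(q^3 + 3*q^2 - 16*q - 48) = q*(q + 3)*(q^2 - 16) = q*(q + 3)*(q + 4)*(q - 4)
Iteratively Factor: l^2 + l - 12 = (l + 4)*(l - 3)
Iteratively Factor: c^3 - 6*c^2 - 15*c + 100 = (c - 5)*(c^2 - c - 20) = (c - 5)^2*(c + 4)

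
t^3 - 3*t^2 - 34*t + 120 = (t - 5)*(t - 4)*(t + 6)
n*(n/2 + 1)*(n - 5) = n^3/2 - 3*n^2/2 - 5*n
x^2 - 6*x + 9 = (x - 3)^2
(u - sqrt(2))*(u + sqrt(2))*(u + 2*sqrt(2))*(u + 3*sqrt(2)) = u^4 + 5*sqrt(2)*u^3 + 10*u^2 - 10*sqrt(2)*u - 24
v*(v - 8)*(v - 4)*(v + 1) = v^4 - 11*v^3 + 20*v^2 + 32*v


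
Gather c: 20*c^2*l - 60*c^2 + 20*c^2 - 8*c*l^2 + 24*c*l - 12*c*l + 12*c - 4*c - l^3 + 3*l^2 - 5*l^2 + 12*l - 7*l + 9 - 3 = c^2*(20*l - 40) + c*(-8*l^2 + 12*l + 8) - l^3 - 2*l^2 + 5*l + 6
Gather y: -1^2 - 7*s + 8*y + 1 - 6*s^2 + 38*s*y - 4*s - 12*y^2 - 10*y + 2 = -6*s^2 - 11*s - 12*y^2 + y*(38*s - 2) + 2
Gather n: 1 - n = 1 - n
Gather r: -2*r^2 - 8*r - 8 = -2*r^2 - 8*r - 8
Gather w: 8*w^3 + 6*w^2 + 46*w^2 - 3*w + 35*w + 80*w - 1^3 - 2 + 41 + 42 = 8*w^3 + 52*w^2 + 112*w + 80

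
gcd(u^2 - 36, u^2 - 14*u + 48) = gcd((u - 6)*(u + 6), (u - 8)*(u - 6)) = u - 6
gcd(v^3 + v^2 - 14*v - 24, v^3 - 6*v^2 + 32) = v^2 - 2*v - 8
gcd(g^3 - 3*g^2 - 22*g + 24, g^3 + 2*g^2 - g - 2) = g - 1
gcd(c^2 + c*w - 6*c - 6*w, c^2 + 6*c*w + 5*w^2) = c + w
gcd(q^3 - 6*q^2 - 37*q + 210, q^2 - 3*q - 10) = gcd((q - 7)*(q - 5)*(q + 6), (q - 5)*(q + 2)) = q - 5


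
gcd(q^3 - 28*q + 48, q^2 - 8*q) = 1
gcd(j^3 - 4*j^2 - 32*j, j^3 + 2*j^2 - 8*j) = j^2 + 4*j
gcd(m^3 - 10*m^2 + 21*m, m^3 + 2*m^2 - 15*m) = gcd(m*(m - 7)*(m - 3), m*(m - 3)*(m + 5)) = m^2 - 3*m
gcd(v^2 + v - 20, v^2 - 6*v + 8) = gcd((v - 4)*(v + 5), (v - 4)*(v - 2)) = v - 4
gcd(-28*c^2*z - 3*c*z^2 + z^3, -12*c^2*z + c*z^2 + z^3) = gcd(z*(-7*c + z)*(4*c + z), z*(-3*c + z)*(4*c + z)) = 4*c*z + z^2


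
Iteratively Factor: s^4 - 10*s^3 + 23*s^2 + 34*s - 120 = (s + 2)*(s^3 - 12*s^2 + 47*s - 60) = (s - 3)*(s + 2)*(s^2 - 9*s + 20) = (s - 4)*(s - 3)*(s + 2)*(s - 5)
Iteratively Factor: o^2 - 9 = (o - 3)*(o + 3)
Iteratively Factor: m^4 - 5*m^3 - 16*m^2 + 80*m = (m - 5)*(m^3 - 16*m) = (m - 5)*(m + 4)*(m^2 - 4*m) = (m - 5)*(m - 4)*(m + 4)*(m)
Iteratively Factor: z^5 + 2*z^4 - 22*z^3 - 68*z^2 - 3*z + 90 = (z + 2)*(z^4 - 22*z^2 - 24*z + 45) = (z + 2)*(z + 3)*(z^3 - 3*z^2 - 13*z + 15) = (z + 2)*(z + 3)^2*(z^2 - 6*z + 5) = (z - 5)*(z + 2)*(z + 3)^2*(z - 1)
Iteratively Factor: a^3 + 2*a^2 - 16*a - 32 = (a + 2)*(a^2 - 16) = (a + 2)*(a + 4)*(a - 4)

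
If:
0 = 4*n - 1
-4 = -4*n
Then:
No Solution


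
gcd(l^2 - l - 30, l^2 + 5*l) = l + 5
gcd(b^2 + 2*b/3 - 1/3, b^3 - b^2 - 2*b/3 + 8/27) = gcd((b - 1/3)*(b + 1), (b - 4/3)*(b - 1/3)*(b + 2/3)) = b - 1/3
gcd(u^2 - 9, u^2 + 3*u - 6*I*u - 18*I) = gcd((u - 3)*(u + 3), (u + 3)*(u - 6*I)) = u + 3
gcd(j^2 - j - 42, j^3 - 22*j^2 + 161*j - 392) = j - 7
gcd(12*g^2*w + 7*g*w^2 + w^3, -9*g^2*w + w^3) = 3*g*w + w^2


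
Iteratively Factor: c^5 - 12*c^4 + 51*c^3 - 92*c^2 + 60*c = (c - 5)*(c^4 - 7*c^3 + 16*c^2 - 12*c) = (c - 5)*(c - 2)*(c^3 - 5*c^2 + 6*c) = (c - 5)*(c - 3)*(c - 2)*(c^2 - 2*c) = (c - 5)*(c - 3)*(c - 2)^2*(c)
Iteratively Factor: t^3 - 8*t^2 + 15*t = (t)*(t^2 - 8*t + 15) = t*(t - 5)*(t - 3)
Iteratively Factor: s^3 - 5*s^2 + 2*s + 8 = (s - 4)*(s^2 - s - 2) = (s - 4)*(s - 2)*(s + 1)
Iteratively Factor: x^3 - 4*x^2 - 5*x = (x + 1)*(x^2 - 5*x) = (x - 5)*(x + 1)*(x)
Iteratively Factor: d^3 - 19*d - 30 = (d + 3)*(d^2 - 3*d - 10) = (d + 2)*(d + 3)*(d - 5)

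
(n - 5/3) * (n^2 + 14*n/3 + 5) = n^3 + 3*n^2 - 25*n/9 - 25/3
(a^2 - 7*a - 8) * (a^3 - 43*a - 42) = a^5 - 7*a^4 - 51*a^3 + 259*a^2 + 638*a + 336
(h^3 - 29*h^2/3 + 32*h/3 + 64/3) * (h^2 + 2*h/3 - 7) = h^5 - 9*h^4 - 25*h^3/9 + 865*h^2/9 - 544*h/9 - 448/3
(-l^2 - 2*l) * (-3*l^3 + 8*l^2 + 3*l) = 3*l^5 - 2*l^4 - 19*l^3 - 6*l^2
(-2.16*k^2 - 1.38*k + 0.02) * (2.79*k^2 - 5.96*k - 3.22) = -6.0264*k^4 + 9.0234*k^3 + 15.2358*k^2 + 4.3244*k - 0.0644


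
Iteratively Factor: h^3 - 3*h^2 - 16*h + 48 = (h - 4)*(h^2 + h - 12) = (h - 4)*(h + 4)*(h - 3)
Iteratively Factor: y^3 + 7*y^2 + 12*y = (y)*(y^2 + 7*y + 12) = y*(y + 4)*(y + 3)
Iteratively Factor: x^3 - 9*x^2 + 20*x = (x - 5)*(x^2 - 4*x) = x*(x - 5)*(x - 4)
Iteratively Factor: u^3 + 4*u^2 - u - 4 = (u + 1)*(u^2 + 3*u - 4) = (u + 1)*(u + 4)*(u - 1)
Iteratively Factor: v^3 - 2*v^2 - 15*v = (v + 3)*(v^2 - 5*v) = (v - 5)*(v + 3)*(v)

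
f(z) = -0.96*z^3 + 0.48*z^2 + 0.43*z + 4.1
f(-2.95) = 31.65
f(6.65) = -254.13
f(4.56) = -74.98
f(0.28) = 4.24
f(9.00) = -652.99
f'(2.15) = -10.82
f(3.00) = -16.21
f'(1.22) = -2.69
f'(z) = -2.88*z^2 + 0.96*z + 0.43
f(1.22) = 3.60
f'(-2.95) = -27.47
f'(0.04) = 0.46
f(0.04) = 4.12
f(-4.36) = 90.92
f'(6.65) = -120.55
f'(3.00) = -22.61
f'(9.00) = -224.21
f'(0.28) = 0.47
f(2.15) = -2.30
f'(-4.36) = -58.50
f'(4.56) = -55.08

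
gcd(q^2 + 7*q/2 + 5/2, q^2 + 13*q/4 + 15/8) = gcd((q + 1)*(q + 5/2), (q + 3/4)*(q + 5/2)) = q + 5/2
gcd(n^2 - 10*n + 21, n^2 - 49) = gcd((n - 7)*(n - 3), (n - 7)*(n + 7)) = n - 7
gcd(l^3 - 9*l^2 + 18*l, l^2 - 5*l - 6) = l - 6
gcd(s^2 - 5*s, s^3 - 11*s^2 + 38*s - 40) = s - 5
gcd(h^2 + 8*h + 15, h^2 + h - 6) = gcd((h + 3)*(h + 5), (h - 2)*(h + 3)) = h + 3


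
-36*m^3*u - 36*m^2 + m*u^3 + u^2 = (-6*m + u)*(6*m + u)*(m*u + 1)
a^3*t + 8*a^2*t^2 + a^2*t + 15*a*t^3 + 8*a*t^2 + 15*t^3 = (a + 3*t)*(a + 5*t)*(a*t + t)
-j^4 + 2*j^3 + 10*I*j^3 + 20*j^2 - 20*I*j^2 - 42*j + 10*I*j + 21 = (j - 7*I)*(j - 3*I)*(I*j - I)^2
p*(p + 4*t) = p^2 + 4*p*t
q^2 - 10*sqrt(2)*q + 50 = (q - 5*sqrt(2))^2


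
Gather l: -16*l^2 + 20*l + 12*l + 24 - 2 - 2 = -16*l^2 + 32*l + 20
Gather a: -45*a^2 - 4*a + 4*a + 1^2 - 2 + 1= -45*a^2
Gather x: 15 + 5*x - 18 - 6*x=-x - 3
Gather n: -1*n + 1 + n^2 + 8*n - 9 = n^2 + 7*n - 8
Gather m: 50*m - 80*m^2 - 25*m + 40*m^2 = -40*m^2 + 25*m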